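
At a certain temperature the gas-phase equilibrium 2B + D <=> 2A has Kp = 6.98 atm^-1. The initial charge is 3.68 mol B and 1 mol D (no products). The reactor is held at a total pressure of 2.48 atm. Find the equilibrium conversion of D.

Basis: 1 mol D initially; let X = conversion of D. Extent ξ = X.
At extent ξ: n_B = 3.68 − 2X; n_D = 1 − X; n_A = 2X.
n_T = Σnᵢ = 4.68 − X.
With p_i = (n_i/n_T)P, Kp = p_A^2 / (p_B^2 p_D).
Substituting and setting equal to 6.98 atm^-1 gives a polynomial in X; the root in (0,1) is X = 0.842.

X = 0.842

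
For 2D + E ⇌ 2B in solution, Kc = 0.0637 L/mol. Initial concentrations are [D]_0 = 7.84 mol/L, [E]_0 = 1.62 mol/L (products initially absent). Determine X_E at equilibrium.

Let X = conversion of E; extent ξ = 1.62·X mol/L.
Concentrations: [D] = 7.84 − 3.24X; [E] = 1.62 − 1.62X; [B] = 3.24X.
Kc = [B]^2 / ([D]^2 [E]).
This equals 0.0637 at X = 0.462 (the root in 0 < X < 1).

X = 0.462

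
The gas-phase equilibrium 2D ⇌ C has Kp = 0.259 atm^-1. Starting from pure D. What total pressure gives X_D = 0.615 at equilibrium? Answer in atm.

Basis: 1 mol D initially; let X = conversion of D. Extent ξ = 0.5X.
Species balance: n_D = 1 − X; n_C = 0.5X.
n_T = Σnᵢ = 1 − 0.5X.
Kp = p_C / (p_D^2) with p_i = (n_i/n_T)·P.
At X = 0.615: the mole-fraction product g(X) = Π y_i^ν_i = 1.437. Since Kp = g(X)·P^{-1}, P = (g/Kp)^(1/1) = (1.437/0.259)^(1/1) = 5.55 atm.

P = 5.55 atm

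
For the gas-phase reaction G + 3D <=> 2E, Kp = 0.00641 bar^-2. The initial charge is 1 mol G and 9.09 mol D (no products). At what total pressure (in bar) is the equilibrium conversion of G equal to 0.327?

P = 4.07 bar

Let X = conversion of G (basis 1 mol G); extent of reaction ξ = X.
Species balance: n_G = 1 − X; n_D = 9.09 − 3X; n_E = 2X.
Summing: n_T = 10.1 − 2X.
Kp = p_E^2 / (p_G p_D^3) with p_i = (n_i/n_T)·P.
At X = 0.327: the mole-fraction product g(X) = Π y_i^ν_i = 0.1061. Since Kp = g(X)·P^{-2}, P = (g/Kp)^(1/2) = (0.1061/0.00641)^(1/2) = 4.07 bar.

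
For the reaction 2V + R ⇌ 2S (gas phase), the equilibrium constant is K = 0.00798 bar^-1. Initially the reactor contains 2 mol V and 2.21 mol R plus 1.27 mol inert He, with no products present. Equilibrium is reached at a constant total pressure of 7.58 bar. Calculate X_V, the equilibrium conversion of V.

X = 0.133

Take 2 mol V as basis and let X be its fractional conversion, so ξ = X.
Moles: n_V = 2 − 2X; n_R = 2.21 − X; n_S = 2X; n_I = 1.27 (inert).
n_T = Σnᵢ = 5.48 − X.
With p_i = (n_i/n_T)P, K = p_S^2 / (p_V^2 p_R).
Equating to 0.00798 bar^-1 and solving on 0 < X < 1: X = 0.133.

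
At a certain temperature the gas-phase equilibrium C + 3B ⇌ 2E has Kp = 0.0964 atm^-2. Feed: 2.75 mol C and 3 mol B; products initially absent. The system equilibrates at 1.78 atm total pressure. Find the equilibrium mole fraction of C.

Let X = conversion of B (basis 3 mol B); extent of reaction ξ = X.
Moles: n_C = 2.75 − X; n_B = 3 − 3X; n_E = 2X.
Total moles n_T = 5.75 − 2X.
y_i = n_i/n_T, p_i = y_i·P. Kp = p_E^2 / (p_C p_B^3).
This yields a degree-4 equation in X; solving on (0,1), X = 0.270.
Then n_C = 2.48, n_T = 5.21, so y_C = 0.476.

y_C = 0.476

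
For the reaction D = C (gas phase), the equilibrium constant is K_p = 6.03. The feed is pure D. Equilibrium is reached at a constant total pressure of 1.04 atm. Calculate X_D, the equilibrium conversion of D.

Let X = conversion of D (basis 1 mol D); extent of reaction ξ = X.
Moles: n_D = 1 − X; n_C = X.
n_T stays at 1 (no change in mole number).
y_i = n_i/n_T, p_i = y_i·P. K_p = p_C / (p_D).
Setting this equal to 6.03 and taking the physical root (0 < X < 1) gives X = 0.858.

X = 0.858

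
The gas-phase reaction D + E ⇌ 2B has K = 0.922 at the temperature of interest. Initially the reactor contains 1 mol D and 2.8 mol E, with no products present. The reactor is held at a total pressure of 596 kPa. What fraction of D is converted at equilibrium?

X = 0.509

Take 1 mol D as basis and let X be its fractional conversion, so ξ = X.
Species balance: n_D = 1 − X; n_E = 2.8 − X; n_B = 2X.
Total moles n_T = 3.8 (Δν = 0, constant).
With p_i = (n_i/n_T)P, K = p_B^2 / (p_D p_E).
Setting this equal to 0.922 and taking the physical root (0 < X < 1) gives X = 0.509.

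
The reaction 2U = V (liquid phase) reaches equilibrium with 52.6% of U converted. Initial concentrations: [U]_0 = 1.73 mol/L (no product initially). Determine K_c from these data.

K_c = 0.677 L/mol

Let X = conversion of U.
Concentrations: [U] = 1.73 − 1.73X; [V] = 0.865X.
At X = 0.526: [U] = 0.82, [V] = 0.455.
K_c = [V] / ([U]^2) = 0.677 L/mol.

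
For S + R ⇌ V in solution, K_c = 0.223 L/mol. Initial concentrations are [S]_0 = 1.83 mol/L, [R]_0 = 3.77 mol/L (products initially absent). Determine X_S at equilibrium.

X = 0.403

Let X = conversion of S; extent ξ = 1.83·X mol/L.
Concentrations: [S] = 1.83 − 1.83X; [R] = 3.77 − 1.83X; [V] = 1.83X.
K_c = [V] / ([S] [R]).
Solving K_c = 0.223 for X ∈ (0,1): X = 0.403.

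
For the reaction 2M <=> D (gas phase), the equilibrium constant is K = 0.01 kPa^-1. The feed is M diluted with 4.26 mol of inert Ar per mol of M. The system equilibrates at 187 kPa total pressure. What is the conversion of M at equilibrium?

Take 1 mol M as basis and let X be its fractional conversion, so ξ = 0.5X.
Species balance: n_M = 1 − X; n_D = 0.5X; n_I = 4.26 (inert).
n_T = Σnᵢ = 5.26 − 0.5X.
y_i = n_i/n_T, p_i = y_i·P. K = p_D / (p_M^2).
This yields a degree-2 equation in X; solving on (0,1), X = 0.330.

X = 0.330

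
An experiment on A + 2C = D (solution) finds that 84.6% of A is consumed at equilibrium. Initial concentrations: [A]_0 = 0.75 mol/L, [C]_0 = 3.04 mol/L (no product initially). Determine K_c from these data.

K_c = 1.75 (mol/L)^-2

Let X = conversion of A.
Concentrations: [A] = 0.75 − 0.75X; [C] = 3.04 − 1.5X; [D] = 0.75X.
At X = 0.846: [A] = 0.116, [C] = 1.77, [D] = 0.634.
K_c = [D] / ([A] [C]^2) = 1.75 (mol/L)^-2.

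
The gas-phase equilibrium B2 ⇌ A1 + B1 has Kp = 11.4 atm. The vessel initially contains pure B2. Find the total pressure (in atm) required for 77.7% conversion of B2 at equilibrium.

Basis: 1 mol B2 initially; let X = conversion of B2. Extent ξ = X.
Species balance: n_B2 = 1 − X; n_A1 = X; n_B1 = X.
Summing: n_T = 1 + X.
Kp = p_A1 p_B1 / (p_B2) with p_i = (n_i/n_T)·P.
At X = 0.777: the mole-fraction product g(X) = Π y_i^ν_i = 1.524. Since Kp = g(X)·P^{1}, P = (Kp/g)^(1/1) = (11.4/1.524)^(1/1) = 7.48 atm.

P = 7.48 atm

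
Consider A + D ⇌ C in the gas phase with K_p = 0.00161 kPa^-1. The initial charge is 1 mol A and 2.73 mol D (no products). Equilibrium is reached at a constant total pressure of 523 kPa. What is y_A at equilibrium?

y_A = 0.187

Take 1 mol A as basis and let X be its fractional conversion, so ξ = X.
Species balance: n_A = 1 − X; n_D = 2.73 − X; n_C = X.
Summing: n_T = 3.73 − X.
y_i = n_i/n_T, p_i = y_i·P. K_p = p_C / (p_A p_D).
Equating to 0.00161 kPa^-1 and solving on 0 < X < 1: X = 0.372.
Then n_A = 0.628, n_T = 3.36, so y_A = 0.187.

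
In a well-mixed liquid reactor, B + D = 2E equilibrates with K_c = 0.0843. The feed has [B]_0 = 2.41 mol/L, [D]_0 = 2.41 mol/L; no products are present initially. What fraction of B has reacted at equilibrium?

X = 0.127

Let X = conversion of B; extent ξ = 2.41·X mol/L.
Concentrations: [B] = 2.41 − 2.41X; [D] = 2.41 − 2.41X; [E] = 4.82X.
K_c = [E]^2 / ([B] [D]).
This equals 0.0843 at X = 0.127 (the root in 0 < X < 1).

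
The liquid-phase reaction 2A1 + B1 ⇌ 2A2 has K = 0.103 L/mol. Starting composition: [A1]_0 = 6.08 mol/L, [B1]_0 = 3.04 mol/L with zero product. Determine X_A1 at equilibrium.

X = 0.316

Let X = conversion of A1; extent ξ = 6.08X/2 mol/L.
Concentrations: [A1] = 6.08 − 6.08X; [B1] = 3.04 − 3.04X; [A2] = 6.08X.
K = [A2]^2 / ([A1]^2 [B1]).
Solving K = 0.103 for X ∈ (0,1): X = 0.316.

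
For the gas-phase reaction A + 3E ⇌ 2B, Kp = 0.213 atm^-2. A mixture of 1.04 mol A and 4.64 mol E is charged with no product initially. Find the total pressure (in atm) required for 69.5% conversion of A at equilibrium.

P = 6.06 atm

Take 1.04 mol A as basis and let X be its fractional conversion, so ξ = 1.04X.
Species balance: n_A = 1.04 − 1.04X; n_E = 4.64 − 3.12X; n_B = 2.08X.
Total moles n_T = 5.68 − 2.08X.
Kp = p_B^2 / (p_A p_E^3) with p_i = (n_i/n_T)·P.
At X = 0.695: the mole-fraction product g(X) = Π y_i^ν_i = 7.824. Since Kp = g(X)·P^{-2}, P = (g/Kp)^(1/2) = (7.824/0.213)^(1/2) = 6.06 atm.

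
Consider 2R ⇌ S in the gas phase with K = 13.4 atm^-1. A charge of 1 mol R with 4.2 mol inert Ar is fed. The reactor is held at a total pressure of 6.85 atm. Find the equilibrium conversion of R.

Take 1 mol R as basis and let X be its fractional conversion, so ξ = 0.5X.
Moles: n_R = 1 − X; n_S = 0.5X; n_I = 4.2 (inert).
Summing: n_T = 5.2 − 0.5X.
Mole fractions y_i = n_i/n_T; K = p_S / (p_R^2) with p_i = y_i·P.
Setting this equal to 13.4 atm^-1 and taking the physical root (0 < X < 1) gives X = 0.851.

X = 0.851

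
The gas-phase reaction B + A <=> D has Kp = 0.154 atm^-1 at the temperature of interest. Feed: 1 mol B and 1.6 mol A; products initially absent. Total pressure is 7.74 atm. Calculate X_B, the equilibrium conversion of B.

Take 1 mol B as basis and let X be its fractional conversion, so ξ = X.
At extent ξ: n_B = 1 − X; n_A = 1.6 − X; n_D = X.
Summing: n_T = 2.6 − X.
Mole fractions y_i = n_i/n_T; Kp = p_D / (p_B p_A) with p_i = y_i·P.
Substituting and setting equal to 0.154 atm^-1 gives a polynomial in X; the root in (0,1) is X = 0.394.

X = 0.394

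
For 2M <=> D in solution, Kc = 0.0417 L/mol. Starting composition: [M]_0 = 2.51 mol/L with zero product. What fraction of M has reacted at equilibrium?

X = 0.151

Let X = conversion of M; extent ξ = 2.51X/2 mol/L.
Concentrations: [M] = 2.51 − 2.51X; [D] = 1.25X.
Kc = [D] / ([M]^2).
Setting equal to 0.0417 and solving for X on (0,1) gives X = 0.151.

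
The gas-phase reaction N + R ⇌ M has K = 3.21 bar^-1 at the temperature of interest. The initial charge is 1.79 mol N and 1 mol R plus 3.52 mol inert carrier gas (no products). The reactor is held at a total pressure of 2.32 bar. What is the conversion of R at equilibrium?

Basis: 1 mol R initially; let X = conversion of R. Extent ξ = X.
Moles: n_N = 1.79 − X; n_R = 1 − X; n_M = X; n_I = 3.52 (inert).
n_T = Σnᵢ = 6.31 − X.
With p_i = (n_i/n_T)P, K = p_M / (p_N p_R).
This yields a degree-2 equation in X; solving on (0,1), X = 0.607.

X = 0.607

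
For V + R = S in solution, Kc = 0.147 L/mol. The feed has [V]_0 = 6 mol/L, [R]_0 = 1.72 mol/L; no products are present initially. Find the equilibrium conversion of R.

Let X = conversion of R; extent ξ = 1.72·X mol/L.
Concentrations: [V] = 6 − 1.72X; [R] = 1.72 − 1.72X; [S] = 1.72X.
Kc = [S] / ([V] [R]).
Equating to 0.147 L/mol: the physical root is X = 0.436.

X = 0.436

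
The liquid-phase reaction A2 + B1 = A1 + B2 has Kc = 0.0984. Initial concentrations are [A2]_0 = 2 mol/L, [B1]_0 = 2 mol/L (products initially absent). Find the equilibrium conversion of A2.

Let X = conversion of A2; extent ξ = 2·X mol/L.
Concentrations: [A2] = 2 − 2X; [B1] = 2 − 2X; [A1] = 2X; [B2] = 2X.
Kc = [A1] [B2] / ([A2] [B1]).
This equals 0.0984 at X = 0.239 (the root in 0 < X < 1).

X = 0.239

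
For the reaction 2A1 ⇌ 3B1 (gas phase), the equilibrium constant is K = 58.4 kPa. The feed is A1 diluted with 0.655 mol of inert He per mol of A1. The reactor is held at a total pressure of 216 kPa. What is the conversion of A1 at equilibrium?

Take 1 mol A1 as basis and let X be its fractional conversion, so ξ = 0.5X.
Species balance: n_A1 = 1 − X; n_B1 = 1.5X; n_I = 0.655 (inert).
Total moles n_T = 1.66 + 0.5X.
Mole fractions y_i = n_i/n_T; K = p_B1^3 / (p_A1^2) with p_i = y_i·P.
Equating to 58.4 kPa and solving on 0 < X < 1: X = 0.383.

X = 0.383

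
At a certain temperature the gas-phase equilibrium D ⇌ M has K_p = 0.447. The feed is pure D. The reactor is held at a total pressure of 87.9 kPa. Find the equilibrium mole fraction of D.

y_D = 0.691

Take 1 mol D as basis and let X be its fractional conversion, so ξ = X.
Mole table: n_D = 1 − X; n_M = X.
n_T stays at 1 (no change in mole number).
With p_i = (n_i/n_T)P, K_p = p_M / (p_D).
Equating to 0.447 and solving on 0 < X < 1: X = 0.309.
Then n_D = 0.691, n_T = 1, so y_D = 0.691.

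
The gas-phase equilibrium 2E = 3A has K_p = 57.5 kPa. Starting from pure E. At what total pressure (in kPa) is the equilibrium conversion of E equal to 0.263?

Let X = conversion of E (basis 1 mol E); extent of reaction ξ = 0.5X.
At extent ξ: n_E = 1 − X; n_A = 1.5X.
Summing: n_T = 1 + 0.5X.
K_p = p_A^3 / (p_E^2) with p_i = (n_i/n_T)·P.
At X = 0.263: the mole-fraction product g(X) = Π y_i^ν_i = 0.0999. Since K_p = g(X)·P^{1}, P = (K_p/g)^(1/1) = (57.5/0.0999)^(1/1) = 576 kPa.

P = 576 kPa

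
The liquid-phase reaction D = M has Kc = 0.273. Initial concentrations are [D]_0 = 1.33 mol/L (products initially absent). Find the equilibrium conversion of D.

Let X = conversion of D; extent ξ = 1.33·X mol/L.
Concentrations: [D] = 1.33 − 1.33X; [M] = 1.33X.
Kc = [M] / ([D]).
Setting equal to 0.273 and solving for X on (0,1) gives X = 0.214.

X = 0.214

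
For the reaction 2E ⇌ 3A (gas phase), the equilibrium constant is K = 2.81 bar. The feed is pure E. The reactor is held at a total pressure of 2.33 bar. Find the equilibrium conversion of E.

Take 1 mol E as basis and let X be its fractional conversion, so ξ = 0.5X.
At extent ξ: n_E = 1 − X; n_A = 1.5X.
n_T = Σnᵢ = 1 + 0.5X.
y_i = n_i/n_T, p_i = y_i·P. K = p_A^3 / (p_E^2).
This yields a degree-3 equation in X; solving on (0,1), X = 0.488.

X = 0.488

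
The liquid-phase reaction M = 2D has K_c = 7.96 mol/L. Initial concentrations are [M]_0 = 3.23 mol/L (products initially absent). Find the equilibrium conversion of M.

Let X = conversion of M; extent ξ = 3.23·X mol/L.
Concentrations: [M] = 3.23 − 3.23X; [D] = 6.46X.
K_c = [D]^2 / ([M]).
Solving K_c = 7.96 for X ∈ (0,1): X = 0.535.

X = 0.535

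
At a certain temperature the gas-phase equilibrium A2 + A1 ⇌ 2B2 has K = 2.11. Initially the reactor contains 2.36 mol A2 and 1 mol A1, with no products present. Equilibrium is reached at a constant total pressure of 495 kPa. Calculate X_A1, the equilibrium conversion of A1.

Basis: 1 mol A1 initially; let X = conversion of A1. Extent ξ = X.
At extent ξ: n_A2 = 2.36 − X; n_A1 = 1 − X; n_B2 = 2X.
Total moles n_T = 3.36 (Δν = 0, constant).
Mole fractions y_i = n_i/n_T; K = p_B2^2 / (p_A2 p_A1) with p_i = y_i·P.
Setting this equal to 2.11 and taking the physical root (0 < X < 1) gives X = 0.605.

X = 0.605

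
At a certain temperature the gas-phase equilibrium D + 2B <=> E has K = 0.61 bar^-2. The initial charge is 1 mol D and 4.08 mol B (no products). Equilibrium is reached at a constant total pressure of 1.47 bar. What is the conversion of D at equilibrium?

Take 1 mol D as basis and let X be its fractional conversion, so ξ = X.
Species balance: n_D = 1 − X; n_B = 4.08 − 2X; n_E = X.
Total moles n_T = 5.08 − 2X.
Mole fractions y_i = n_i/n_T; K = p_E / (p_D p_B^2) with p_i = y_i·P.
Setting this equal to 0.61 bar^-2 and taking the physical root (0 < X < 1) gives X = 0.434.

X = 0.434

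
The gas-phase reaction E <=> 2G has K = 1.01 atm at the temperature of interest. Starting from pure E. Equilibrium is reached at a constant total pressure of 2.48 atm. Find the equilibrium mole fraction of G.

Basis: 1 mol E initially; let X = conversion of E. Extent ξ = X.
Species balance: n_E = 1 − X; n_G = 2X.
Total moles n_T = 1 + X.
With p_i = (n_i/n_T)P, K = p_G^2 / (p_E).
This yields a degree-2 equation in X; solving on (0,1), X = 0.304.
Then n_G = 0.608, n_T = 1.3, so y_G = 0.466.

y_G = 0.466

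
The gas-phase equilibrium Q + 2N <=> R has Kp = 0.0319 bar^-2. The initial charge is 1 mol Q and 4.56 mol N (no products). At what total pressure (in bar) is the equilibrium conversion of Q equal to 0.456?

P = 6.53 bar

Let X = conversion of Q (basis 1 mol Q); extent of reaction ξ = X.
At extent ξ: n_Q = 1 − X; n_N = 4.56 − 2X; n_R = X.
Total moles n_T = 5.56 − 2X.
Kp = p_R / (p_Q p_N^2) with p_i = (n_i/n_T)·P.
At X = 0.456: the mole-fraction product g(X) = Π y_i^ν_i = 1.361. Since Kp = g(X)·P^{-2}, P = (g/Kp)^(1/2) = (1.361/0.0319)^(1/2) = 6.53 bar.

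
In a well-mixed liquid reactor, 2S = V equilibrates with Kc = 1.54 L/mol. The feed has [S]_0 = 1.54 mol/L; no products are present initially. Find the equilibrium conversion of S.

X = 0.634

Let X = conversion of S; extent ξ = 1.54X/2 mol/L.
Concentrations: [S] = 1.54 − 1.54X; [V] = 0.77X.
Kc = [V] / ([S]^2).
This equals 1.54 at X = 0.634 (the root in 0 < X < 1).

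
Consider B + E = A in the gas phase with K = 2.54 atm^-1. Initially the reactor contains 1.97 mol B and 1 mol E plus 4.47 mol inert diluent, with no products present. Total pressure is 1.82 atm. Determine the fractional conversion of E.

X = 0.495

Basis: 1 mol E initially; let X = conversion of E. Extent ξ = X.
Species balance: n_B = 1.97 − X; n_E = 1 − X; n_A = X; n_I = 4.47 (inert).
n_T = Σnᵢ = 7.44 − X.
y_i = n_i/n_T, p_i = y_i·P. K = p_A / (p_B p_E).
This yields a degree-2 equation in X; solving on (0,1), X = 0.495.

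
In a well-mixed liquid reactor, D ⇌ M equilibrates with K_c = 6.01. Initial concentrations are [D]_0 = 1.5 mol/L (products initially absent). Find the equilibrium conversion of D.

Let X = conversion of D; extent ξ = 1.5·X mol/L.
Concentrations: [D] = 1.5 − 1.5X; [M] = 1.5X.
K_c = [M] / ([D]).
Setting equal to 6.01 and solving for X on (0,1) gives X = 0.857.

X = 0.857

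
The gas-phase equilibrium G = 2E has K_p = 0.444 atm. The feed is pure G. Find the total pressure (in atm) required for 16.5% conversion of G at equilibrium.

Let X = conversion of G (basis 1 mol G); extent of reaction ξ = X.
Mole table: n_G = 1 − X; n_E = 2X.
Total moles n_T = 1 + X.
K_p = p_E^2 / (p_G) with p_i = (n_i/n_T)·P.
At X = 0.165: the mole-fraction product g(X) = Π y_i^ν_i = 0.1119. Since K_p = g(X)·P^{1}, P = (K_p/g)^(1/1) = (0.444/0.1119)^(1/1) = 3.97 atm.

P = 3.97 atm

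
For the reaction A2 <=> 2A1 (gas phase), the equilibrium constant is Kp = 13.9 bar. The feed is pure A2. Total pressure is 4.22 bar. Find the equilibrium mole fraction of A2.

y_A2 = 0.196

Let X = conversion of A2 (basis 1 mol A2); extent of reaction ξ = X.
Mole table: n_A2 = 1 − X; n_A1 = 2X.
n_T = Σnᵢ = 1 + X.
Mole fractions y_i = n_i/n_T; Kp = p_A1^2 / (p_A2) with p_i = y_i·P.
Substituting and setting equal to 13.9 bar gives a polynomial in X; the root in (0,1) is X = 0.672.
Then n_A2 = 0.328, n_T = 1.67, so y_A2 = 0.196.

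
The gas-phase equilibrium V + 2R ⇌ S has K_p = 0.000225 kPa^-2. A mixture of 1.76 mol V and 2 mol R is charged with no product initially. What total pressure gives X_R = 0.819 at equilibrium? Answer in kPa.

Take 2 mol R as basis and let X be its fractional conversion, so ξ = X.
At extent ξ: n_V = 1.76 − X; n_R = 2 − 2X; n_S = X.
Total moles n_T = 3.76 − 2X.
K_p = p_S / (p_V p_R^2) with p_i = (n_i/n_T)·P.
At X = 0.819: the mole-fraction product g(X) = Π y_i^ν_i = 29.91. Since K_p = g(X)·P^{-2}, P = (g/K_p)^(1/2) = (29.91/0.000225)^(1/2) = 365 kPa.

P = 365 kPa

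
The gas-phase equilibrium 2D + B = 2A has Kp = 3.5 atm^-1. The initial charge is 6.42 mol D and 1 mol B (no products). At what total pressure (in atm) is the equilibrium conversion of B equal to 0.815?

Basis: 1 mol B initially; let X = conversion of B. Extent ξ = X.
Mole table: n_D = 6.42 − 2X; n_B = 1 − X; n_A = 2X.
n_T = Σnᵢ = 7.42 − X.
Kp = p_A^2 / (p_D^2 p_B) with p_i = (n_i/n_T)·P.
At X = 0.815: the mole-fraction product g(X) = Π y_i^ν_i = 4.134. Since Kp = g(X)·P^{-1}, P = (g/Kp)^(1/1) = (4.134/3.5)^(1/1) = 1.18 atm.

P = 1.18 atm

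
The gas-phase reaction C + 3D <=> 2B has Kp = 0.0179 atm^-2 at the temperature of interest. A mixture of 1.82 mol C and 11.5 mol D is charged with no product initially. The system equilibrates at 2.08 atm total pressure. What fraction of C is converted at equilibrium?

Basis: 1.82 mol C initially; let X = conversion of C. Extent ξ = 1.82X.
Mole table: n_C = 1.82 − 1.82X; n_D = 11.5 − 5.46X; n_B = 3.64X.
n_T = Σnᵢ = 13.3 − 3.64X.
With p_i = (n_i/n_T)P, Kp = p_B^2 / (p_C p_D^3).
Substituting and setting equal to 0.0179 atm^-2 gives a polynomial in X; the root in (0,1) is X = 0.236.

X = 0.236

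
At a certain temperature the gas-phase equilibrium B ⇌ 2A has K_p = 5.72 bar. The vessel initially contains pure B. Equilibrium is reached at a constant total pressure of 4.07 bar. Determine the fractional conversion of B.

Let X = conversion of B (basis 1 mol B); extent of reaction ξ = X.
At extent ξ: n_B = 1 − X; n_A = 2X.
Summing: n_T = 1 + X.
y_i = n_i/n_T, p_i = y_i·P. K_p = p_A^2 / (p_B).
This yields a degree-2 equation in X; solving on (0,1), X = 0.510.

X = 0.510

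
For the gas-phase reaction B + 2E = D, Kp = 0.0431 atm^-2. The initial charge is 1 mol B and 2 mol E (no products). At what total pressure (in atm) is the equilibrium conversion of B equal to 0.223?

Take 1 mol B as basis and let X be its fractional conversion, so ξ = X.
Moles: n_B = 1 − X; n_E = 2 − 2X; n_D = X.
Total moles n_T = 3 − 2X.
Kp = p_D / (p_B p_E^2) with p_i = (n_i/n_T)·P.
At X = 0.223: the mole-fraction product g(X) = Π y_i^ν_i = 0.7752. Since Kp = g(X)·P^{-2}, P = (g/Kp)^(1/2) = (0.7752/0.0431)^(1/2) = 4.24 atm.

P = 4.24 atm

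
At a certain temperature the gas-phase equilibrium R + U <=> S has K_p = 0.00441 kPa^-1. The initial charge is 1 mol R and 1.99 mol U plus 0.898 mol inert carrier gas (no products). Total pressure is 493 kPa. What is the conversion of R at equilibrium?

Basis: 1 mol R initially; let X = conversion of R. Extent ξ = X.
Species balance: n_R = 1 − X; n_U = 1.99 − X; n_S = X; n_I = 0.898 (inert).
Total moles n_T = 3.89 − X.
With p_i = (n_i/n_T)P, K_p = p_S / (p_R p_U).
This yields a degree-2 equation in X; solving on (0,1), X = 0.490.

X = 0.490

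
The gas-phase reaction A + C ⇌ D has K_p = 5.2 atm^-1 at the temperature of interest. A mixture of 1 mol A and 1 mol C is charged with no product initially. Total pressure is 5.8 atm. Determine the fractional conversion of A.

Take 1 mol A as basis and let X be its fractional conversion, so ξ = X.
Mole table: n_A = 1 − X; n_C = 1 − X; n_D = X.
Total moles n_T = 2 − X.
y_i = n_i/n_T, p_i = y_i·P. K_p = p_D / (p_A p_C).
This yields a degree-2 equation in X; solving on (0,1), X = 0.821.

X = 0.821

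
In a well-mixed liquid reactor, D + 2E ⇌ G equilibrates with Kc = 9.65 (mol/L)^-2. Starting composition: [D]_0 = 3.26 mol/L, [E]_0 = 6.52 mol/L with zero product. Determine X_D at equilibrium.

Let X = conversion of D; extent ξ = 3.26·X mol/L.
Concentrations: [D] = 3.26 − 3.26X; [E] = 6.52 − 6.52X; [G] = 3.26X.
Kc = [G] / ([D] [E]^2).
Equating to 9.65 (mol/L)^-2: the physical root is X = 0.871.

X = 0.871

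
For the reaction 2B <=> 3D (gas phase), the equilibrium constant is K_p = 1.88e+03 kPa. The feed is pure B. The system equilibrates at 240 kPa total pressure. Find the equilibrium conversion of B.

X = 0.681

Let X = conversion of B (basis 1 mol B); extent of reaction ξ = 0.5X.
Species balance: n_B = 1 − X; n_D = 1.5X.
Summing: n_T = 1 + 0.5X.
With p_i = (n_i/n_T)P, K_p = p_D^3 / (p_B^2).
This yields a degree-3 equation in X; solving on (0,1), X = 0.681.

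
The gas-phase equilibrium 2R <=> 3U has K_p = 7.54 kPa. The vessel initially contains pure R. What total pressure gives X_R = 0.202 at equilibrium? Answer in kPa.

Let X = conversion of R (basis 1 mol R); extent of reaction ξ = 0.5X.
Mole table: n_R = 1 − X; n_U = 1.5X.
Total moles n_T = 1 + 0.5X.
K_p = p_U^3 / (p_R^2) with p_i = (n_i/n_T)·P.
At X = 0.202: the mole-fraction product g(X) = Π y_i^ν_i = 0.03968. Since K_p = g(X)·P^{1}, P = (K_p/g)^(1/1) = (7.54/0.03968)^(1/1) = 190 kPa.

P = 190 kPa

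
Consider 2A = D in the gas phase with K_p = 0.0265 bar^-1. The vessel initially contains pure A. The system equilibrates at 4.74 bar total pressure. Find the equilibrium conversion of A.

Basis: 1 mol A initially; let X = conversion of A. Extent ξ = 0.5X.
Mole table: n_A = 1 − X; n_D = 0.5X.
Total moles n_T = 1 − 0.5X.
Mole fractions y_i = n_i/n_T; K_p = p_D / (p_A^2) with p_i = y_i·P.
Equating to 0.0265 bar^-1 and solving on 0 < X < 1: X = 0.184.

X = 0.184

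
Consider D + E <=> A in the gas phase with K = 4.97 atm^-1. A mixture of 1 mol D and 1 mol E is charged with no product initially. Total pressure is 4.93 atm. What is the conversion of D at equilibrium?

X = 0.802

Basis: 1 mol D initially; let X = conversion of D. Extent ξ = X.
Mole table: n_D = 1 − X; n_E = 1 − X; n_A = X.
Total moles n_T = 2 − X.
Mole fractions y_i = n_i/n_T; K = p_A / (p_D p_E) with p_i = y_i·P.
This yields a degree-2 equation in X; solving on (0,1), X = 0.802.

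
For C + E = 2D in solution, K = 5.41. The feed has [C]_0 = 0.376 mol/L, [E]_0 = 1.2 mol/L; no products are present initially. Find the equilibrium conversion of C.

X = 0.801

Let X = conversion of C; extent ξ = 0.376·X mol/L.
Concentrations: [C] = 0.376 − 0.376X; [E] = 1.2 − 0.376X; [D] = 0.752X.
K = [D]^2 / ([C] [E]).
This equals 5.41 at X = 0.801 (the root in 0 < X < 1).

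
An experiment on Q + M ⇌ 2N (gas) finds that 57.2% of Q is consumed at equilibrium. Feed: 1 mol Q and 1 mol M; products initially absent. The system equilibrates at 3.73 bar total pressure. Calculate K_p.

Take 1 mol Q as basis and let X be its fractional conversion, so ξ = X.
Moles: n_Q = 1 − X; n_M = 1 − X; n_N = 2X.
Since Δν = 0, n_T = 2 throughout.
At X = 0.572: n_Q = 0.428, n_M = 0.428, n_N = 1.14, n_T = 2.
p_i = (n_i/n_T)·P. K_p = p_N^2 / (p_Q p_M) = 7.14.

K_p = 7.14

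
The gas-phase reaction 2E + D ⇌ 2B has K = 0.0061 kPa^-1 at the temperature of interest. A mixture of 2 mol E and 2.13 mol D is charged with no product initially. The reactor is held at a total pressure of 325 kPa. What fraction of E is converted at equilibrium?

Let X = conversion of E (basis 2 mol E); extent of reaction ξ = X.
Moles: n_E = 2 − 2X; n_D = 2.13 − X; n_B = 2X.
Summing: n_T = 4.13 − X.
With p_i = (n_i/n_T)P, K = p_B^2 / (p_E^2 p_D).
Setting this equal to 0.0061 kPa^-1 and taking the physical root (0 < X < 1) gives X = 0.486.

X = 0.486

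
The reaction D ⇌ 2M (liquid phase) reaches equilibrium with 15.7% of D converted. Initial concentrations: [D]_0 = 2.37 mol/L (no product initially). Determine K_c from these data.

Let X = conversion of D.
Concentrations: [D] = 2.37 − 2.37X; [M] = 4.74X.
At X = 0.157: [D] = 2, [M] = 0.744.
K_c = [M]^2 / ([D]) = 0.277 mol/L.

K_c = 0.277 mol/L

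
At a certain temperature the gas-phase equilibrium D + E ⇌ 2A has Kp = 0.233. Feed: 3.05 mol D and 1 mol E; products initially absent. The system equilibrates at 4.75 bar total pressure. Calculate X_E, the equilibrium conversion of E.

Let X = conversion of E (basis 1 mol E); extent of reaction ξ = X.
At extent ξ: n_D = 3.05 − X; n_E = 1 − X; n_A = 2X.
Since Δν = 0, n_T = 4.05 throughout.
y_i = n_i/n_T, p_i = y_i·P. Kp = p_A^2 / (p_D p_E).
This yields a degree-2 equation in X; solving on (0,1), X = 0.327.

X = 0.327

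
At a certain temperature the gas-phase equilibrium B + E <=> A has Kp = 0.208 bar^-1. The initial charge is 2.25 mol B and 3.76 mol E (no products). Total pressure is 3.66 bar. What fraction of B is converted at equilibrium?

X = 0.305

Take 2.25 mol B as basis and let X be its fractional conversion, so ξ = 2.25X.
Mole table: n_B = 2.25 − 2.25X; n_E = 3.76 − 2.25X; n_A = 2.25X.
n_T = Σnᵢ = 6.01 − 2.25X.
Mole fractions y_i = n_i/n_T; Kp = p_A / (p_B p_E) with p_i = y_i·P.
Substituting and setting equal to 0.208 bar^-1 gives a polynomial in X; the root in (0,1) is X = 0.305.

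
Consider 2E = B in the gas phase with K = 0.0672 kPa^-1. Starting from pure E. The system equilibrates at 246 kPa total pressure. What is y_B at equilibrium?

Basis: 1 mol E initially; let X = conversion of E. Extent ξ = 0.5X.
Moles: n_E = 1 − X; n_B = 0.5X.
Total moles n_T = 1 − 0.5X.
y_i = n_i/n_T, p_i = y_i·P. K = p_B / (p_E^2).
This yields a degree-2 equation in X; solving on (0,1), X = 0.878.
Then n_B = 0.439, n_T = 0.561, so y_B = 0.782.

y_B = 0.782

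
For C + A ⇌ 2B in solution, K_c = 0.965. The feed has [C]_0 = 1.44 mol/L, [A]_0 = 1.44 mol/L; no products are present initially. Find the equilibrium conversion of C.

Let X = conversion of C; extent ξ = 1.44·X mol/L.
Concentrations: [C] = 1.44 − 1.44X; [A] = 1.44 − 1.44X; [B] = 2.88X.
K_c = [B]^2 / ([C] [A]).
Setting equal to 0.965 and solving for X on (0,1) gives X = 0.329.

X = 0.329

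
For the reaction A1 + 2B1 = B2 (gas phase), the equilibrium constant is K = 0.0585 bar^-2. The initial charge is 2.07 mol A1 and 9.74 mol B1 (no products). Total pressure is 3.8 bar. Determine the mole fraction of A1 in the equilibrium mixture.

y_A1 = 0.130

Take 2.07 mol A1 as basis and let X be its fractional conversion, so ξ = 2.07X.
At extent ξ: n_A1 = 2.07 − 2.07X; n_B1 = 9.74 − 4.14X; n_B2 = 2.07X.
n_T = Σnᵢ = 11.8 − 4.14X.
Mole fractions y_i = n_i/n_T; K = p_B2 / (p_A1 p_B1^2) with p_i = y_i·P.
This yields a degree-3 equation in X; solving on (0,1), X = 0.351.
Then n_A1 = 1.34, n_T = 10.4, so y_A1 = 0.130.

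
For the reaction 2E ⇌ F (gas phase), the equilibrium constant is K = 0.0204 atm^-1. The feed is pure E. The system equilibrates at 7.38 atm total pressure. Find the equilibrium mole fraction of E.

y_E = 0.883

Let X = conversion of E (basis 1 mol E); extent of reaction ξ = 0.5X.
At extent ξ: n_E = 1 − X; n_F = 0.5X.
Total moles n_T = 1 − 0.5X.
With p_i = (n_i/n_T)P, K = p_F / (p_E^2).
Equating to 0.0204 atm^-1 and solving on 0 < X < 1: X = 0.210.
Then n_E = 0.79, n_T = 0.895, so y_E = 0.883.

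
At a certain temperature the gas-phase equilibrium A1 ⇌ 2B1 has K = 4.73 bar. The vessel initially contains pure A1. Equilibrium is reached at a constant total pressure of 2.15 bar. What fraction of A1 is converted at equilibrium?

Let X = conversion of A1 (basis 1 mol A1); extent of reaction ξ = X.
Moles: n_A1 = 1 − X; n_B1 = 2X.
n_T = Σnᵢ = 1 + X.
y_i = n_i/n_T, p_i = y_i·P. K = p_B1^2 / (p_A1).
This yields a degree-2 equation in X; solving on (0,1), X = 0.596.

X = 0.596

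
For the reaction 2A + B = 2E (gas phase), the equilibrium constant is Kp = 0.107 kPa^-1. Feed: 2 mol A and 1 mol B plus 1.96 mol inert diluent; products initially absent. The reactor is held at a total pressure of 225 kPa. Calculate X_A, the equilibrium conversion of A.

X = 0.598

Let X = conversion of A (basis 2 mol A); extent of reaction ξ = X.
At extent ξ: n_A = 2 − 2X; n_B = 1 − X; n_E = 2X; n_I = 1.96 (inert).
Total moles n_T = 4.96 − X.
Mole fractions y_i = n_i/n_T; Kp = p_E^2 / (p_A^2 p_B) with p_i = y_i·P.
Equating to 0.107 kPa^-1 and solving on 0 < X < 1: X = 0.598.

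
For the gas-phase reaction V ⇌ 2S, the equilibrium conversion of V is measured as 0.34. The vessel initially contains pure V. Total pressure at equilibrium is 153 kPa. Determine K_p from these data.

K_p = 80 kPa

Let X = conversion of V (basis 1 mol V); extent of reaction ξ = X.
At extent ξ: n_V = 1 − X; n_S = 2X.
Total moles n_T = 1 + X.
At X = 0.34: n_V = 0.66, n_S = 0.68, n_T = 1.34.
p_i = (n_i/n_T)·P. K_p = p_S^2 / (p_V) = 80 kPa.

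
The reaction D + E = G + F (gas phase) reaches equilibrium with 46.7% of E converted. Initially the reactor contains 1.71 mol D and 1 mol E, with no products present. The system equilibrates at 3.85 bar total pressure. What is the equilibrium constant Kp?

Take 1 mol E as basis and let X be its fractional conversion, so ξ = X.
Species balance: n_D = 1.71 − X; n_E = 1 − X; n_G = X; n_F = X.
Since Δν = 0, n_T = 2.71 throughout.
At X = 0.467: n_D = 1.24, n_E = 0.533, n_G = 0.467, n_F = 0.467, n_T = 2.71.
p_i = (n_i/n_T)·P. Kp = p_G p_F / (p_D p_E) = 0.329.

Kp = 0.329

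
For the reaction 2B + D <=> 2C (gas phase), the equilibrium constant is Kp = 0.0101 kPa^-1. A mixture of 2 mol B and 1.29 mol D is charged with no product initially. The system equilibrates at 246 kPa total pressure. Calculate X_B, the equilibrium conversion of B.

Basis: 2 mol B initially; let X = conversion of B. Extent ξ = X.
Mole table: n_B = 2 − 2X; n_D = 1.29 − X; n_C = 2X.
Total moles n_T = 3.29 − X.
Mole fractions y_i = n_i/n_T; Kp = p_C^2 / (p_B^2 p_D) with p_i = y_i·P.
This yields a degree-3 equation in X; solving on (0,1), X = 0.460.

X = 0.460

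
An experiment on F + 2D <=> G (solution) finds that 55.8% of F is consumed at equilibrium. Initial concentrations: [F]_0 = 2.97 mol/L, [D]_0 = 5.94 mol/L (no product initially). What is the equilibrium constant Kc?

Kc = 0.183 (mol/L)^-2

Let X = conversion of F.
Concentrations: [F] = 2.97 − 2.97X; [D] = 5.94 − 5.94X; [G] = 2.97X.
At X = 0.558: [F] = 1.31, [D] = 2.63, [G] = 1.66.
Kc = [G] / ([F] [D]^2) = 0.183 (mol/L)^-2.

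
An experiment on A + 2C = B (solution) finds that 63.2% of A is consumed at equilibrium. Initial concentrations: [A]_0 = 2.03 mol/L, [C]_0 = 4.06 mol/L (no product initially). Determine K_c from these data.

Let X = conversion of A.
Concentrations: [A] = 2.03 − 2.03X; [C] = 4.06 − 4.06X; [B] = 2.03X.
At X = 0.632: [A] = 0.747, [C] = 1.49, [B] = 1.28.
K_c = [B] / ([A] [C]^2) = 0.769 (mol/L)^-2.

K_c = 0.769 (mol/L)^-2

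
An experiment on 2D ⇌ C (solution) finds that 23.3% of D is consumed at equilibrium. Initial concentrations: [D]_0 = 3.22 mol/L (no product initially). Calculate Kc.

Let X = conversion of D.
Concentrations: [D] = 3.22 − 3.22X; [C] = 1.61X.
At X = 0.233: [D] = 2.47, [C] = 0.375.
Kc = [C] / ([D]^2) = 0.0615 L/mol.

Kc = 0.0615 L/mol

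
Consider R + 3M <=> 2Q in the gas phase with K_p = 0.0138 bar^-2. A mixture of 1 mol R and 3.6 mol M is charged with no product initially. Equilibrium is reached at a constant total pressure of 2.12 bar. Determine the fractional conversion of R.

Basis: 1 mol R initially; let X = conversion of R. Extent ξ = X.
Moles: n_R = 1 − X; n_M = 3.6 − 3X; n_Q = 2X.
Total moles n_T = 4.6 − 2X.
With p_i = (n_i/n_T)P, K_p = p_Q^2 / (p_R p_M^3).
Setting this equal to 0.0138 bar^-2 and taking the physical root (0 < X < 1) gives X = 0.149.

X = 0.149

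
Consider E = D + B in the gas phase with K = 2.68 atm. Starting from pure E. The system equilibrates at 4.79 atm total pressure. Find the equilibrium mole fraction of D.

Take 1 mol E as basis and let X be its fractional conversion, so ξ = X.
At extent ξ: n_E = 1 − X; n_D = X; n_B = X.
n_T = Σnᵢ = 1 + X.
With p_i = (n_i/n_T)P, K = p_D p_B / (p_E).
Substituting and setting equal to 2.68 atm gives a polynomial in X; the root in (0,1) is X = 0.599.
Then n_D = 0.599, n_T = 1.6, so y_D = 0.375.

y_D = 0.375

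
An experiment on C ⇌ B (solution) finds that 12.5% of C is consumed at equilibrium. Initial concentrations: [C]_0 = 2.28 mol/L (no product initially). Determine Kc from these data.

Let X = conversion of C.
Concentrations: [C] = 2.28 − 2.28X; [B] = 2.28X.
At X = 0.125: [C] = 1.99, [B] = 0.285.
Kc = [B] / ([C]) = 0.143.

Kc = 0.143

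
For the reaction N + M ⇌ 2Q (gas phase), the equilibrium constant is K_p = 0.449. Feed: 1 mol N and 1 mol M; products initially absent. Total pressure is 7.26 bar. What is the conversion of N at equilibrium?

Basis: 1 mol N initially; let X = conversion of N. Extent ξ = X.
Moles: n_N = 1 − X; n_M = 1 − X; n_Q = 2X.
Total moles n_T = 2 (Δν = 0, constant).
Mole fractions y_i = n_i/n_T; K_p = p_Q^2 / (p_N p_M) with p_i = y_i·P.
Setting this equal to 0.449 and taking the physical root (0 < X < 1) gives X = 0.251.

X = 0.251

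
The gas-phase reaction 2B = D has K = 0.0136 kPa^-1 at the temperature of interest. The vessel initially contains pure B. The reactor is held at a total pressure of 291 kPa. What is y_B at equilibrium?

y_B = 0.392

Let X = conversion of B (basis 1 mol B); extent of reaction ξ = 0.5X.
Moles: n_B = 1 − X; n_D = 0.5X.
n_T = Σnᵢ = 1 − 0.5X.
Mole fractions y_i = n_i/n_T; K = p_D / (p_B^2) with p_i = y_i·P.
Equating to 0.0136 kPa^-1 and solving on 0 < X < 1: X = 0.756.
Then n_B = 0.244, n_T = 0.622, so y_B = 0.392.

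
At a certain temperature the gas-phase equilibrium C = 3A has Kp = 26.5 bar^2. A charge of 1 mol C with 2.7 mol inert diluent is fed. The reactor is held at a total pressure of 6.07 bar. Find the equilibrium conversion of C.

Let X = conversion of C (basis 1 mol C); extent of reaction ξ = X.
Species balance: n_C = 1 − X; n_A = 3X; n_I = 2.7 (inert).
Summing: n_T = 3.7 + 2X.
Mole fractions y_i = n_i/n_T; Kp = p_A^3 / (p_C) with p_i = y_i·P.
Setting this equal to 26.5 bar^2 and taking the physical root (0 < X < 1) gives X = 0.625.

X = 0.625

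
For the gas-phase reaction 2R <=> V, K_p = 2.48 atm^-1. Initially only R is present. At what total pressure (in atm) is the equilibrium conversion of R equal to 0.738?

Take 1 mol R as basis and let X be its fractional conversion, so ξ = 0.5X.
Moles: n_R = 1 − X; n_V = 0.5X.
n_T = Σnᵢ = 1 − 0.5X.
K_p = p_V / (p_R^2) with p_i = (n_i/n_T)·P.
At X = 0.738: the mole-fraction product g(X) = Π y_i^ν_i = 3.392. Since K_p = g(X)·P^{-1}, P = (g/K_p)^(1/1) = (3.392/2.48)^(1/1) = 1.37 atm.

P = 1.37 atm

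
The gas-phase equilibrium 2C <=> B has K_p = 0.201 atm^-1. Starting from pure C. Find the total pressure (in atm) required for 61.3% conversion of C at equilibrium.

P = 7.06 atm

Take 1 mol C as basis and let X be its fractional conversion, so ξ = 0.5X.
At extent ξ: n_C = 1 − X; n_B = 0.5X.
n_T = Σnᵢ = 1 − 0.5X.
K_p = p_B / (p_C^2) with p_i = (n_i/n_T)·P.
At X = 0.613: the mole-fraction product g(X) = Π y_i^ν_i = 1.419. Since K_p = g(X)·P^{-1}, P = (g/K_p)^(1/1) = (1.419/0.201)^(1/1) = 7.06 atm.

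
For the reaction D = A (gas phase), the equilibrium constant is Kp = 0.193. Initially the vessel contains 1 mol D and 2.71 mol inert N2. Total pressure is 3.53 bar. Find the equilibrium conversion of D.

X = 0.162

Let X = conversion of D (basis 1 mol D); extent of reaction ξ = X.
At extent ξ: n_D = 1 − X; n_A = X; n_I = 2.71 (inert).
Total moles n_T = 3.71 (Δν = 0, constant).
With p_i = (n_i/n_T)P, Kp = p_A / (p_D).
Substituting and setting equal to 0.193 gives a polynomial in X; the root in (0,1) is X = 0.162.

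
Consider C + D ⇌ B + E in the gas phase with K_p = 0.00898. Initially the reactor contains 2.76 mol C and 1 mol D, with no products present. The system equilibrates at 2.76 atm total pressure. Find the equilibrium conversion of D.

Let X = conversion of D (basis 1 mol D); extent of reaction ξ = X.
At extent ξ: n_C = 2.76 − X; n_D = 1 − X; n_B = X; n_E = X.
Since Δν = 0, n_T = 3.76 throughout.
With p_i = (n_i/n_T)P, K_p = p_B p_E / (p_C p_D).
Equating to 0.00898 and solving on 0 < X < 1: X = 0.142.

X = 0.142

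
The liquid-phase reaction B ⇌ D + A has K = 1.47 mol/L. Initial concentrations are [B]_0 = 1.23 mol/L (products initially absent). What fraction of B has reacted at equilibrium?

Let X = conversion of B; extent ξ = 1.23·X mol/L.
Concentrations: [B] = 1.23 − 1.23X; [D] = 1.23X; [A] = 1.23X.
K = [D] [A] / ([B]).
Setting equal to 1.47 and solving for X on (0,1) gives X = 0.648.

X = 0.648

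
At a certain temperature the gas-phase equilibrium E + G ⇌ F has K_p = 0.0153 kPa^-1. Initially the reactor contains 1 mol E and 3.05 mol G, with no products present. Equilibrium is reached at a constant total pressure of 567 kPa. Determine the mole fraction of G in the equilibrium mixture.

Take 1 mol E as basis and let X be its fractional conversion, so ξ = X.
Mole table: n_E = 1 − X; n_G = 3.05 − X; n_F = X.
n_T = Σnᵢ = 4.05 − X.
y_i = n_i/n_T, p_i = y_i·P. K_p = p_F / (p_E p_G).
Setting this equal to 0.0153 kPa^-1 and taking the physical root (0 < X < 1) gives X = 0.856.
Then n_G = 2.19, n_T = 3.19, so y_G = 0.687.

y_G = 0.687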